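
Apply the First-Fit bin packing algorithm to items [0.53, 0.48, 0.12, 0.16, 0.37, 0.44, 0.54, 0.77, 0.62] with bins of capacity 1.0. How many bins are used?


Place items sequentially using First-Fit:
  Item 0.53 -> new Bin 1
  Item 0.48 -> new Bin 2
  Item 0.12 -> Bin 1 (now 0.65)
  Item 0.16 -> Bin 1 (now 0.81)
  Item 0.37 -> Bin 2 (now 0.85)
  Item 0.44 -> new Bin 3
  Item 0.54 -> Bin 3 (now 0.98)
  Item 0.77 -> new Bin 4
  Item 0.62 -> new Bin 5
Total bins used = 5

5


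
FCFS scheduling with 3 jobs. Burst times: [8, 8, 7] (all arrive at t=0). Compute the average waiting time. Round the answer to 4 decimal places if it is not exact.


FCFS order (as given): [8, 8, 7]
Waiting times:
  Job 1: wait = 0
  Job 2: wait = 8
  Job 3: wait = 16
Sum of waiting times = 24
Average waiting time = 24/3 = 8.0

8.0


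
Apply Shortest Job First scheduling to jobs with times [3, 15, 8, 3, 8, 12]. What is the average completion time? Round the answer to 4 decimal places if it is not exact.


SJF order (ascending): [3, 3, 8, 8, 12, 15]
Completion times:
  Job 1: burst=3, C=3
  Job 2: burst=3, C=6
  Job 3: burst=8, C=14
  Job 4: burst=8, C=22
  Job 5: burst=12, C=34
  Job 6: burst=15, C=49
Average completion = 128/6 = 21.3333

21.3333


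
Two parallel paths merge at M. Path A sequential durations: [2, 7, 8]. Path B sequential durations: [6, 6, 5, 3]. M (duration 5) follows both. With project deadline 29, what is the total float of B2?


Forward pass: ES(B2) = sum of predecessors on chain B = 6
EF = ES + duration = 6 + 6 = 12
Backward pass: LF(M) = deadline = 29; LS(M) = 29 - 5 = 24
LF(B2) = LS(M) - sum(successors on chain B) = 24 - 8 = 16
LS = LF - duration = 16 - 6 = 10
Total float = LS - ES = 10 - 6 = 4

4


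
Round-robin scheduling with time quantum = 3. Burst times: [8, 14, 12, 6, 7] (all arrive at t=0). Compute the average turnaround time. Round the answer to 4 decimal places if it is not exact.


Time quantum = 3
Execution trace:
  J1 runs 3 units, time = 3
  J2 runs 3 units, time = 6
  J3 runs 3 units, time = 9
  J4 runs 3 units, time = 12
  J5 runs 3 units, time = 15
  J1 runs 3 units, time = 18
  J2 runs 3 units, time = 21
  J3 runs 3 units, time = 24
  J4 runs 3 units, time = 27
  J5 runs 3 units, time = 30
  J1 runs 2 units, time = 32
  J2 runs 3 units, time = 35
  J3 runs 3 units, time = 38
  J5 runs 1 units, time = 39
  J2 runs 3 units, time = 42
  J3 runs 3 units, time = 45
  J2 runs 2 units, time = 47
Finish times: [32, 47, 45, 27, 39]
Average turnaround = 190/5 = 38.0

38.0


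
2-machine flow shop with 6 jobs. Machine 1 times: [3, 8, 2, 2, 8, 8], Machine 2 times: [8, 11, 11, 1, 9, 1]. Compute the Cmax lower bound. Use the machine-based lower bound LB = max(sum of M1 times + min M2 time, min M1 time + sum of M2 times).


LB1 = sum(M1 times) + min(M2 times) = 31 + 1 = 32
LB2 = min(M1 times) + sum(M2 times) = 2 + 41 = 43
Lower bound = max(LB1, LB2) = max(32, 43) = 43

43


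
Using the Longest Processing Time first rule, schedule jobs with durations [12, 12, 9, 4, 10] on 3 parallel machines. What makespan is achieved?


Sort jobs in decreasing order (LPT): [12, 12, 10, 9, 4]
Assign each job to the least loaded machine:
  Machine 1: jobs [12, 4], load = 16
  Machine 2: jobs [12], load = 12
  Machine 3: jobs [10, 9], load = 19
Makespan = max load = 19

19


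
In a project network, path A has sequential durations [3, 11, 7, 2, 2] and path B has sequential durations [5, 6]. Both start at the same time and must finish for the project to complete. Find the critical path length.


Path A total = 3 + 11 + 7 + 2 + 2 = 25
Path B total = 5 + 6 = 11
Critical path = longest path = max(25, 11) = 25

25


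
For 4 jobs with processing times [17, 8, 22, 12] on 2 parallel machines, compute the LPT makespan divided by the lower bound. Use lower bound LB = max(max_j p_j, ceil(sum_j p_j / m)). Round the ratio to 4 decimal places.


LPT order: [22, 17, 12, 8]
Machine loads after assignment: [30, 29]
LPT makespan = 30
Lower bound = max(max_job, ceil(total/2)) = max(22, 30) = 30
Ratio = 30 / 30 = 1.0

1.0


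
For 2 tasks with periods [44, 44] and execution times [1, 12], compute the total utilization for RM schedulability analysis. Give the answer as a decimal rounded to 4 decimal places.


Compute individual utilizations (exact fractions):
  Task 1: C/T = 1/44 (approx. 0.0227)
  Task 2: C/T = 12/44 = 3/11 (approx. 0.2727)
Total utilization U = 1/44 + 3/11 = 13/44
Rounded to 4 decimal places: U = 0.2955
RM (Liu & Layland) bound for 2 tasks = 0.828427; compare with U = 13/44 (approx. 0.295455)
U <= bound, so schedulable by RM sufficient condition.

0.2955


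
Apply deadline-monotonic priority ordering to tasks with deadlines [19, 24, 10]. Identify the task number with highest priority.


Sort tasks by relative deadline (ascending):
  Task 3: deadline = 10
  Task 1: deadline = 19
  Task 2: deadline = 24
Priority order (highest first): [3, 1, 2]
Highest priority task = 3

3


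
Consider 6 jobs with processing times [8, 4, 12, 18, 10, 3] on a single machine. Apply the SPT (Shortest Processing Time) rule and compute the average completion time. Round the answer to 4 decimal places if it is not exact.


Sort jobs by processing time (SPT order): [3, 4, 8, 10, 12, 18]
Compute completion times sequentially:
  Job 1: processing = 3, completes at 3
  Job 2: processing = 4, completes at 7
  Job 3: processing = 8, completes at 15
  Job 4: processing = 10, completes at 25
  Job 5: processing = 12, completes at 37
  Job 6: processing = 18, completes at 55
Sum of completion times = 142
Average completion time = 142/6 = 23.6667

23.6667


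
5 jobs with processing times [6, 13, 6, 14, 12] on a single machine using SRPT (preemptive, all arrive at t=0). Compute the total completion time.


Since all jobs arrive at t=0, SRPT equals SPT ordering.
SPT order: [6, 6, 12, 13, 14]
Completion times:
  Job 1: p=6, C=6
  Job 2: p=6, C=12
  Job 3: p=12, C=24
  Job 4: p=13, C=37
  Job 5: p=14, C=51
Total completion time = 6 + 12 + 24 + 37 + 51 = 130

130


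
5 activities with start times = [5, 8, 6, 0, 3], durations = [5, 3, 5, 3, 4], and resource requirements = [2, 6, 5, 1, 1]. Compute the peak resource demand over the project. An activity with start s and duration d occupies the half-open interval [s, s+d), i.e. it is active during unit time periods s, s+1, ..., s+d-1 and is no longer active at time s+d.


Each activity i is active on [start_i, start_i + duration_i).
Compute total resource usage per time slot:
  t=0: active resources = [1], total = 1
  t=1: active resources = [1], total = 1
  t=2: active resources = [1], total = 1
  t=3: active resources = [1], total = 1
  t=4: active resources = [1], total = 1
  t=5: active resources = [2, 1], total = 3
  t=6: active resources = [2, 5, 1], total = 8
  t=7: active resources = [2, 5], total = 7
  t=8: active resources = [2, 6, 5], total = 13
  t=9: active resources = [2, 6, 5], total = 13
  t=10: active resources = [6, 5], total = 11
Peak resource demand = 13

13


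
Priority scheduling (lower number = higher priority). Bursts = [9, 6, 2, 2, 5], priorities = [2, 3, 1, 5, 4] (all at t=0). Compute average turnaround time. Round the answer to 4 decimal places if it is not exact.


Sort by priority (ascending = highest first):
Order: [(1, 2), (2, 9), (3, 6), (4, 5), (5, 2)]
Completion times:
  Priority 1, burst=2, C=2
  Priority 2, burst=9, C=11
  Priority 3, burst=6, C=17
  Priority 4, burst=5, C=22
  Priority 5, burst=2, C=24
Average turnaround = 76/5 = 15.2

15.2


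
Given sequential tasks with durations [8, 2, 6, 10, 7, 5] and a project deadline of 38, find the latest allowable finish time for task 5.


LF(activity 5) = deadline - sum of successor durations
Successors: activities 6 through 6 with durations [5]
Sum of successor durations = 5
LF = 38 - 5 = 33

33


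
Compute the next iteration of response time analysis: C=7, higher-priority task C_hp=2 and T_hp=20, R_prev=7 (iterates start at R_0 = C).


R_next = C + ceil(R_prev / T_hp) * C_hp
ceil(7 / 20) = ceil(0.35) = 1
Interference = 1 * 2 = 2
R_next = 7 + 2 = 9

9


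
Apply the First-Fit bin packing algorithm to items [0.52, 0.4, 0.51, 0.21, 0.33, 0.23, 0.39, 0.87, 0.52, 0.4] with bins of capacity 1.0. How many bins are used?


Place items sequentially using First-Fit:
  Item 0.52 -> new Bin 1
  Item 0.4 -> Bin 1 (now 0.92)
  Item 0.51 -> new Bin 2
  Item 0.21 -> Bin 2 (now 0.72)
  Item 0.33 -> new Bin 3
  Item 0.23 -> Bin 2 (now 0.95)
  Item 0.39 -> Bin 3 (now 0.72)
  Item 0.87 -> new Bin 4
  Item 0.52 -> new Bin 5
  Item 0.4 -> Bin 5 (now 0.92)
Total bins used = 5

5


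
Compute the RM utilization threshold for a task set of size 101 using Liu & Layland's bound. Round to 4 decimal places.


Compute 2^(1/101) = 1.0068864466
Subtract 1: 1.0068864466 - 1 = 0.0068864466
Multiply by n: 101 * 0.0068864466 = 0.6955311066
Round to 4 dp: 0.6955

0.6955


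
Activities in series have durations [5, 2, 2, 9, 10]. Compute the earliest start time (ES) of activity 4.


Activity 4 starts after activities 1 through 3 complete.
Predecessor durations: [5, 2, 2]
ES = 5 + 2 + 2 = 9

9


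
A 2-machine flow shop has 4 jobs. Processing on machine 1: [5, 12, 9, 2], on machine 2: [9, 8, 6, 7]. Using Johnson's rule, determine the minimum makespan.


Apply Johnson's rule:
  Group 1 (a <= b): [(4, 2, 7), (1, 5, 9)]
  Group 2 (a > b): [(2, 12, 8), (3, 9, 6)]
Optimal job order: [4, 1, 2, 3]
Schedule:
  Job 4: M1 done at 2, M2 done at 9
  Job 1: M1 done at 7, M2 done at 18
  Job 2: M1 done at 19, M2 done at 27
  Job 3: M1 done at 28, M2 done at 34
Makespan = 34

34


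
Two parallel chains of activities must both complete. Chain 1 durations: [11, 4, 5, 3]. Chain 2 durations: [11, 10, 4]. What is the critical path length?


Path A total = 11 + 4 + 5 + 3 = 23
Path B total = 11 + 10 + 4 = 25
Critical path = longest path = max(23, 25) = 25

25


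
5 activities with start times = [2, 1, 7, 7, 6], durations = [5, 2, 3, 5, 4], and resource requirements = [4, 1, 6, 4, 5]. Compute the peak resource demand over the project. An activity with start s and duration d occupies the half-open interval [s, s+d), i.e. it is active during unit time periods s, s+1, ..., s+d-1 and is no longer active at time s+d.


Each activity i is active on [start_i, start_i + duration_i).
Compute total resource usage per time slot:
  t=0: active resources = [], total = 0
  t=1: active resources = [1], total = 1
  t=2: active resources = [4, 1], total = 5
  t=3: active resources = [4], total = 4
  t=4: active resources = [4], total = 4
  t=5: active resources = [4], total = 4
  t=6: active resources = [4, 5], total = 9
  t=7: active resources = [6, 4, 5], total = 15
  t=8: active resources = [6, 4, 5], total = 15
  t=9: active resources = [6, 4, 5], total = 15
  t=10: active resources = [4], total = 4
  t=11: active resources = [4], total = 4
Peak resource demand = 15

15


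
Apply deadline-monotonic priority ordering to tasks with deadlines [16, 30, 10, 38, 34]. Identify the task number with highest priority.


Sort tasks by relative deadline (ascending):
  Task 3: deadline = 10
  Task 1: deadline = 16
  Task 2: deadline = 30
  Task 5: deadline = 34
  Task 4: deadline = 38
Priority order (highest first): [3, 1, 2, 5, 4]
Highest priority task = 3

3


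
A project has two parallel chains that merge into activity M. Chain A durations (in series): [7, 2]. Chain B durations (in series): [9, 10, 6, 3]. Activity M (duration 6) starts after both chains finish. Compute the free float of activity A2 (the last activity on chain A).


ES(A2) = sum of predecessors on chain A = 7
EF(A2) = ES + duration = 7 + 2 = 9
Successor of A2 is M. ES(M) = max(sum(A), sum(B)) = max(9, 28) = 28
Free float = ES(successor) - EF(current) = 28 - 9 = 19

19


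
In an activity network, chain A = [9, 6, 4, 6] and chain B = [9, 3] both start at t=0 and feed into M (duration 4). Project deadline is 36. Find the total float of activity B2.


Forward pass: ES(B2) = sum of predecessors on chain B = 9
EF = ES + duration = 9 + 3 = 12
Backward pass: LF(M) = deadline = 36; LS(M) = 36 - 4 = 32
LF(B2) = LS(M) - sum(successors on chain B) = 32 - 0 = 32
LS = LF - duration = 32 - 3 = 29
Total float = LS - ES = 29 - 9 = 20

20


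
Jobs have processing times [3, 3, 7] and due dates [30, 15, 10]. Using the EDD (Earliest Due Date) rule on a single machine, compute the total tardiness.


Sort by due date (EDD order): [(7, 10), (3, 15), (3, 30)]
Compute completion times and tardiness:
  Job 1: p=7, d=10, C=7, tardiness=max(0,7-10)=0
  Job 2: p=3, d=15, C=10, tardiness=max(0,10-15)=0
  Job 3: p=3, d=30, C=13, tardiness=max(0,13-30)=0
Total tardiness = 0

0


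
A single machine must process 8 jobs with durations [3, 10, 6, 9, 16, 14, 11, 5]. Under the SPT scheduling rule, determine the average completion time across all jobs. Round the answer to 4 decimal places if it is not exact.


Sort jobs by processing time (SPT order): [3, 5, 6, 9, 10, 11, 14, 16]
Compute completion times sequentially:
  Job 1: processing = 3, completes at 3
  Job 2: processing = 5, completes at 8
  Job 3: processing = 6, completes at 14
  Job 4: processing = 9, completes at 23
  Job 5: processing = 10, completes at 33
  Job 6: processing = 11, completes at 44
  Job 7: processing = 14, completes at 58
  Job 8: processing = 16, completes at 74
Sum of completion times = 257
Average completion time = 257/8 = 32.125

32.125


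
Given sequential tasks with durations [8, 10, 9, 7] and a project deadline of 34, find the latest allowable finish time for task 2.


LF(activity 2) = deadline - sum of successor durations
Successors: activities 3 through 4 with durations [9, 7]
Sum of successor durations = 16
LF = 34 - 16 = 18

18


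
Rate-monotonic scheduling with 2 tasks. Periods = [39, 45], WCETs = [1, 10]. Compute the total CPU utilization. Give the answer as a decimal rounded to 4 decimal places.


Compute individual utilizations (exact fractions):
  Task 1: C/T = 1/39 (approx. 0.0256)
  Task 2: C/T = 10/45 = 2/9 (approx. 0.2222)
Total utilization U = 1/39 + 2/9 = 29/117
Rounded to 4 decimal places: U = 0.2479
RM (Liu & Layland) bound for 2 tasks = 0.828427; compare with U = 29/117 (approx. 0.247863)
U <= bound, so schedulable by RM sufficient condition.

0.2479


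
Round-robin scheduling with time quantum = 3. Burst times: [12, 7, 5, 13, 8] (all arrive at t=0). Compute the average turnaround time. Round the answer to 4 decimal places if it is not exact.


Time quantum = 3
Execution trace:
  J1 runs 3 units, time = 3
  J2 runs 3 units, time = 6
  J3 runs 3 units, time = 9
  J4 runs 3 units, time = 12
  J5 runs 3 units, time = 15
  J1 runs 3 units, time = 18
  J2 runs 3 units, time = 21
  J3 runs 2 units, time = 23
  J4 runs 3 units, time = 26
  J5 runs 3 units, time = 29
  J1 runs 3 units, time = 32
  J2 runs 1 units, time = 33
  J4 runs 3 units, time = 36
  J5 runs 2 units, time = 38
  J1 runs 3 units, time = 41
  J4 runs 3 units, time = 44
  J4 runs 1 units, time = 45
Finish times: [41, 33, 23, 45, 38]
Average turnaround = 180/5 = 36.0

36.0


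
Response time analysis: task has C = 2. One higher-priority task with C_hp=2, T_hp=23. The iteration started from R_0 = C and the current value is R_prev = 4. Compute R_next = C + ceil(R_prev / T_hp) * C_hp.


R_next = C + ceil(R_prev / T_hp) * C_hp
ceil(4 / 23) = ceil(0.1739) = 1
Interference = 1 * 2 = 2
R_next = 2 + 2 = 4
R_next = R_prev, so the iteration has converged (response time = 4).

4


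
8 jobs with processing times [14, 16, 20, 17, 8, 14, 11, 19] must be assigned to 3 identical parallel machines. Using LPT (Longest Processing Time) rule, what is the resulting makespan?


Sort jobs in decreasing order (LPT): [20, 19, 17, 16, 14, 14, 11, 8]
Assign each job to the least loaded machine:
  Machine 1: jobs [20, 14], load = 34
  Machine 2: jobs [19, 14, 11], load = 44
  Machine 3: jobs [17, 16, 8], load = 41
Makespan = max load = 44

44


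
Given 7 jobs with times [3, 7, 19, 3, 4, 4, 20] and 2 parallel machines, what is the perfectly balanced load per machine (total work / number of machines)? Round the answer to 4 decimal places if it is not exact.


Total processing time = 3 + 7 + 19 + 3 + 4 + 4 + 20 = 60
Number of machines = 2
Ideal balanced load = 60 / 2 = 30.0

30.0


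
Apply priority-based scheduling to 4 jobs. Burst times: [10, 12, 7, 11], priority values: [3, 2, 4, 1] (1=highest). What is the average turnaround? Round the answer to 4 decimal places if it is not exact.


Sort by priority (ascending = highest first):
Order: [(1, 11), (2, 12), (3, 10), (4, 7)]
Completion times:
  Priority 1, burst=11, C=11
  Priority 2, burst=12, C=23
  Priority 3, burst=10, C=33
  Priority 4, burst=7, C=40
Average turnaround = 107/4 = 26.75

26.75


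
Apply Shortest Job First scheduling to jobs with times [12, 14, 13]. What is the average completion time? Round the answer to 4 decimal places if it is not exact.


SJF order (ascending): [12, 13, 14]
Completion times:
  Job 1: burst=12, C=12
  Job 2: burst=13, C=25
  Job 3: burst=14, C=39
Average completion = 76/3 = 25.3333

25.3333


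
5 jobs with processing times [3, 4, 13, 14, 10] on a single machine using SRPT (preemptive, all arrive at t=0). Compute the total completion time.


Since all jobs arrive at t=0, SRPT equals SPT ordering.
SPT order: [3, 4, 10, 13, 14]
Completion times:
  Job 1: p=3, C=3
  Job 2: p=4, C=7
  Job 3: p=10, C=17
  Job 4: p=13, C=30
  Job 5: p=14, C=44
Total completion time = 3 + 7 + 17 + 30 + 44 = 101

101


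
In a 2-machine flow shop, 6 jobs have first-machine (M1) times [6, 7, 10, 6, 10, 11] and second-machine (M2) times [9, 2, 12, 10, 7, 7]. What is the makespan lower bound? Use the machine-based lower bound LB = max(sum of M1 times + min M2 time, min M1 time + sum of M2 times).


LB1 = sum(M1 times) + min(M2 times) = 50 + 2 = 52
LB2 = min(M1 times) + sum(M2 times) = 6 + 47 = 53
Lower bound = max(LB1, LB2) = max(52, 53) = 53

53


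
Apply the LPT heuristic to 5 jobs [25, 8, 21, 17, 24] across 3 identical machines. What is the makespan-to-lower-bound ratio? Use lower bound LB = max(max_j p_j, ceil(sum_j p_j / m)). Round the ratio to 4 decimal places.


LPT order: [25, 24, 21, 17, 8]
Machine loads after assignment: [25, 32, 38]
LPT makespan = 38
Lower bound = max(max_job, ceil(total/3)) = max(25, 32) = 32
Ratio = 38 / 32 = 1.1875

1.1875


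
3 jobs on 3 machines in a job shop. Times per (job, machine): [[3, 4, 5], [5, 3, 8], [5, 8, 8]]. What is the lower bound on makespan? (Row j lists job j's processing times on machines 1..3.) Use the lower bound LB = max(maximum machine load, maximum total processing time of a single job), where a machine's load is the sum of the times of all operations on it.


Machine loads:
  Machine 1: 3 + 5 + 5 = 13
  Machine 2: 4 + 3 + 8 = 15
  Machine 3: 5 + 8 + 8 = 21
Max machine load = 21
Job totals:
  Job 1: 12
  Job 2: 16
  Job 3: 21
Max job total = 21
Lower bound = max(21, 21) = 21

21


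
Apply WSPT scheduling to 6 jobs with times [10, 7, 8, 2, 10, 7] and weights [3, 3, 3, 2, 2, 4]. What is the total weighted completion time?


Compute p/w ratios and sort ascending (WSPT): [(2, 2), (7, 4), (7, 3), (8, 3), (10, 3), (10, 2)]
Compute weighted completion times:
  Job (p=2,w=2): C=2, w*C=2*2=4
  Job (p=7,w=4): C=9, w*C=4*9=36
  Job (p=7,w=3): C=16, w*C=3*16=48
  Job (p=8,w=3): C=24, w*C=3*24=72
  Job (p=10,w=3): C=34, w*C=3*34=102
  Job (p=10,w=2): C=44, w*C=2*44=88
Total weighted completion time = 350

350


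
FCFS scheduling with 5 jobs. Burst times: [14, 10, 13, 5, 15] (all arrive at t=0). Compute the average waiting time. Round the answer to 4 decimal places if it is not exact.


FCFS order (as given): [14, 10, 13, 5, 15]
Waiting times:
  Job 1: wait = 0
  Job 2: wait = 14
  Job 3: wait = 24
  Job 4: wait = 37
  Job 5: wait = 42
Sum of waiting times = 117
Average waiting time = 117/5 = 23.4

23.4


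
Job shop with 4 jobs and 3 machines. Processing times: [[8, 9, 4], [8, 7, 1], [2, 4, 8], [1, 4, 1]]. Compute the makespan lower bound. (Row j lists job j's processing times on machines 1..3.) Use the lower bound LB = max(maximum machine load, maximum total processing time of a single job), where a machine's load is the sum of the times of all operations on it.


Machine loads:
  Machine 1: 8 + 8 + 2 + 1 = 19
  Machine 2: 9 + 7 + 4 + 4 = 24
  Machine 3: 4 + 1 + 8 + 1 = 14
Max machine load = 24
Job totals:
  Job 1: 21
  Job 2: 16
  Job 3: 14
  Job 4: 6
Max job total = 21
Lower bound = max(24, 21) = 24

24


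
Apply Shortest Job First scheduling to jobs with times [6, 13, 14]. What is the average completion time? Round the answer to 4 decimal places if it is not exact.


SJF order (ascending): [6, 13, 14]
Completion times:
  Job 1: burst=6, C=6
  Job 2: burst=13, C=19
  Job 3: burst=14, C=33
Average completion = 58/3 = 19.3333

19.3333


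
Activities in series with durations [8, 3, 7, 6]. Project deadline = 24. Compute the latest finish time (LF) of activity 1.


LF(activity 1) = deadline - sum of successor durations
Successors: activities 2 through 4 with durations [3, 7, 6]
Sum of successor durations = 16
LF = 24 - 16 = 8

8


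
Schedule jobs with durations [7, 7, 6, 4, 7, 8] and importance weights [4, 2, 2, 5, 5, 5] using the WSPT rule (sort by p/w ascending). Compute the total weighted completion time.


Compute p/w ratios and sort ascending (WSPT): [(4, 5), (7, 5), (8, 5), (7, 4), (6, 2), (7, 2)]
Compute weighted completion times:
  Job (p=4,w=5): C=4, w*C=5*4=20
  Job (p=7,w=5): C=11, w*C=5*11=55
  Job (p=8,w=5): C=19, w*C=5*19=95
  Job (p=7,w=4): C=26, w*C=4*26=104
  Job (p=6,w=2): C=32, w*C=2*32=64
  Job (p=7,w=2): C=39, w*C=2*39=78
Total weighted completion time = 416

416


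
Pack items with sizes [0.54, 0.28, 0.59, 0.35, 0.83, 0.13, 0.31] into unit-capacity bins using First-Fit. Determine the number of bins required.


Place items sequentially using First-Fit:
  Item 0.54 -> new Bin 1
  Item 0.28 -> Bin 1 (now 0.82)
  Item 0.59 -> new Bin 2
  Item 0.35 -> Bin 2 (now 0.94)
  Item 0.83 -> new Bin 3
  Item 0.13 -> Bin 1 (now 0.95)
  Item 0.31 -> new Bin 4
Total bins used = 4

4


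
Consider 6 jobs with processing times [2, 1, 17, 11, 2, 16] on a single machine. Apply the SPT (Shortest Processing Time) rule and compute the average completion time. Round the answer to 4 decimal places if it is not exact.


Sort jobs by processing time (SPT order): [1, 2, 2, 11, 16, 17]
Compute completion times sequentially:
  Job 1: processing = 1, completes at 1
  Job 2: processing = 2, completes at 3
  Job 3: processing = 2, completes at 5
  Job 4: processing = 11, completes at 16
  Job 5: processing = 16, completes at 32
  Job 6: processing = 17, completes at 49
Sum of completion times = 106
Average completion time = 106/6 = 17.6667

17.6667


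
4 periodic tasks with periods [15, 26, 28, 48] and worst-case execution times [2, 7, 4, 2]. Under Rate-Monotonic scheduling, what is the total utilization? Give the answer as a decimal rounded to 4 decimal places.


Compute individual utilizations (exact fractions):
  Task 1: C/T = 2/15 (approx. 0.1333)
  Task 2: C/T = 7/26 (approx. 0.2692)
  Task 3: C/T = 4/28 = 1/7 (approx. 0.1429)
  Task 4: C/T = 2/48 = 1/24 (approx. 0.0417)
Total utilization U = 2/15 + 7/26 + 1/7 + 1/24 = 2137/3640
Rounded to 4 decimal places: U = 0.5871
RM (Liu & Layland) bound for 4 tasks = 0.756828; compare with U = 2137/3640 (approx. 0.587088)
U <= bound, so schedulable by RM sufficient condition.

0.5871


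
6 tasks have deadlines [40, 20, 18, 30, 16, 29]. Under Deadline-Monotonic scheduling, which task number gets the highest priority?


Sort tasks by relative deadline (ascending):
  Task 5: deadline = 16
  Task 3: deadline = 18
  Task 2: deadline = 20
  Task 6: deadline = 29
  Task 4: deadline = 30
  Task 1: deadline = 40
Priority order (highest first): [5, 3, 2, 6, 4, 1]
Highest priority task = 5

5


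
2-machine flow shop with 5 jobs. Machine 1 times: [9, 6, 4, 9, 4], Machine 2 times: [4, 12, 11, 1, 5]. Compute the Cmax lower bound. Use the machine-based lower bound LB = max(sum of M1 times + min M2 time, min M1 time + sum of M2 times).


LB1 = sum(M1 times) + min(M2 times) = 32 + 1 = 33
LB2 = min(M1 times) + sum(M2 times) = 4 + 33 = 37
Lower bound = max(LB1, LB2) = max(33, 37) = 37

37


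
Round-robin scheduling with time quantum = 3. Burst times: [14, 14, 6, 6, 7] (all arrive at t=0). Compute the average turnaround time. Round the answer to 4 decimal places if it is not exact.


Time quantum = 3
Execution trace:
  J1 runs 3 units, time = 3
  J2 runs 3 units, time = 6
  J3 runs 3 units, time = 9
  J4 runs 3 units, time = 12
  J5 runs 3 units, time = 15
  J1 runs 3 units, time = 18
  J2 runs 3 units, time = 21
  J3 runs 3 units, time = 24
  J4 runs 3 units, time = 27
  J5 runs 3 units, time = 30
  J1 runs 3 units, time = 33
  J2 runs 3 units, time = 36
  J5 runs 1 units, time = 37
  J1 runs 3 units, time = 40
  J2 runs 3 units, time = 43
  J1 runs 2 units, time = 45
  J2 runs 2 units, time = 47
Finish times: [45, 47, 24, 27, 37]
Average turnaround = 180/5 = 36.0

36.0


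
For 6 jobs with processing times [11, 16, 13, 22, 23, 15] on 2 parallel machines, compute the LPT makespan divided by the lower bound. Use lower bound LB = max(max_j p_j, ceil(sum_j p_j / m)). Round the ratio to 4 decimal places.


LPT order: [23, 22, 16, 15, 13, 11]
Machine loads after assignment: [51, 49]
LPT makespan = 51
Lower bound = max(max_job, ceil(total/2)) = max(23, 50) = 50
Ratio = 51 / 50 = 1.02

1.02


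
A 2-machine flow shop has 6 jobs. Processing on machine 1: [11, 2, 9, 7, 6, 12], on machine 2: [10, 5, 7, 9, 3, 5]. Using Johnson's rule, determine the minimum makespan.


Apply Johnson's rule:
  Group 1 (a <= b): [(2, 2, 5), (4, 7, 9)]
  Group 2 (a > b): [(1, 11, 10), (3, 9, 7), (6, 12, 5), (5, 6, 3)]
Optimal job order: [2, 4, 1, 3, 6, 5]
Schedule:
  Job 2: M1 done at 2, M2 done at 7
  Job 4: M1 done at 9, M2 done at 18
  Job 1: M1 done at 20, M2 done at 30
  Job 3: M1 done at 29, M2 done at 37
  Job 6: M1 done at 41, M2 done at 46
  Job 5: M1 done at 47, M2 done at 50
Makespan = 50

50


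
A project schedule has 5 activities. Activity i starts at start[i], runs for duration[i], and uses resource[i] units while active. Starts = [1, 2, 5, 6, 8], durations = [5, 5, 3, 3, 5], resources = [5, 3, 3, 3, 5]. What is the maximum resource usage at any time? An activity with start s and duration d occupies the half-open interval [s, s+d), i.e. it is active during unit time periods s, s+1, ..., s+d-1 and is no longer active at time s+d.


Each activity i is active on [start_i, start_i + duration_i).
Compute total resource usage per time slot:
  t=0: active resources = [], total = 0
  t=1: active resources = [5], total = 5
  t=2: active resources = [5, 3], total = 8
  t=3: active resources = [5, 3], total = 8
  t=4: active resources = [5, 3], total = 8
  t=5: active resources = [5, 3, 3], total = 11
  t=6: active resources = [3, 3, 3], total = 9
  t=7: active resources = [3, 3], total = 6
  t=8: active resources = [3, 5], total = 8
  t=9: active resources = [5], total = 5
  t=10: active resources = [5], total = 5
  t=11: active resources = [5], total = 5
  t=12: active resources = [5], total = 5
Peak resource demand = 11

11


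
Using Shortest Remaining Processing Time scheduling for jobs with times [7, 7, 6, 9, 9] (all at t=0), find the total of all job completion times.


Since all jobs arrive at t=0, SRPT equals SPT ordering.
SPT order: [6, 7, 7, 9, 9]
Completion times:
  Job 1: p=6, C=6
  Job 2: p=7, C=13
  Job 3: p=7, C=20
  Job 4: p=9, C=29
  Job 5: p=9, C=38
Total completion time = 6 + 13 + 20 + 29 + 38 = 106

106


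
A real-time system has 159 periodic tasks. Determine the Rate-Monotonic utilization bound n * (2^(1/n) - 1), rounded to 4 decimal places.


Compute 2^(1/159) = 1.0043689323
Subtract 1: 1.0043689323 - 1 = 0.0043689323
Multiply by n: 159 * 0.0043689323 = 0.6946602357
Round to 4 dp: 0.6947

0.6947


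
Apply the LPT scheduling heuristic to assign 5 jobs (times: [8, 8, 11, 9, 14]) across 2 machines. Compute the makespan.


Sort jobs in decreasing order (LPT): [14, 11, 9, 8, 8]
Assign each job to the least loaded machine:
  Machine 1: jobs [14, 8], load = 22
  Machine 2: jobs [11, 9, 8], load = 28
Makespan = max load = 28

28


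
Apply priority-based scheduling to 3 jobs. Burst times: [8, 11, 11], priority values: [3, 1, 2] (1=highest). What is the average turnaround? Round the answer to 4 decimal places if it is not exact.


Sort by priority (ascending = highest first):
Order: [(1, 11), (2, 11), (3, 8)]
Completion times:
  Priority 1, burst=11, C=11
  Priority 2, burst=11, C=22
  Priority 3, burst=8, C=30
Average turnaround = 63/3 = 21.0

21.0


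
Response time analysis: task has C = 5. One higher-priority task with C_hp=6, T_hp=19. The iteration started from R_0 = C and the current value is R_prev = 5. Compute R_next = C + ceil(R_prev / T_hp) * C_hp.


R_next = C + ceil(R_prev / T_hp) * C_hp
ceil(5 / 19) = ceil(0.2632) = 1
Interference = 1 * 6 = 6
R_next = 5 + 6 = 11

11


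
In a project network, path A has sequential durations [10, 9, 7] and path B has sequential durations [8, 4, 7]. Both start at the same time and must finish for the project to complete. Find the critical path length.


Path A total = 10 + 9 + 7 = 26
Path B total = 8 + 4 + 7 = 19
Critical path = longest path = max(26, 19) = 26

26


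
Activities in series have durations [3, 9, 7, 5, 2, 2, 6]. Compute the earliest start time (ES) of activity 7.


Activity 7 starts after activities 1 through 6 complete.
Predecessor durations: [3, 9, 7, 5, 2, 2]
ES = 3 + 9 + 7 + 5 + 2 + 2 = 28

28


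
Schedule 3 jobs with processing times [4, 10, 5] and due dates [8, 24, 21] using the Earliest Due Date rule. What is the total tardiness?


Sort by due date (EDD order): [(4, 8), (5, 21), (10, 24)]
Compute completion times and tardiness:
  Job 1: p=4, d=8, C=4, tardiness=max(0,4-8)=0
  Job 2: p=5, d=21, C=9, tardiness=max(0,9-21)=0
  Job 3: p=10, d=24, C=19, tardiness=max(0,19-24)=0
Total tardiness = 0

0


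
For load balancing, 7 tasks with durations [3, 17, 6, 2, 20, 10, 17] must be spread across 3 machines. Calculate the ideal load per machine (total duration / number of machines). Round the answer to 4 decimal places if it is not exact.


Total processing time = 3 + 17 + 6 + 2 + 20 + 10 + 17 = 75
Number of machines = 3
Ideal balanced load = 75 / 3 = 25.0

25.0


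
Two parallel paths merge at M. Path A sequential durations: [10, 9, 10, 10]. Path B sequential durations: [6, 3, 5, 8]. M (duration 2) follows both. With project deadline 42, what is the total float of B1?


Forward pass: ES(B1) = sum of predecessors on chain B = 0
EF = ES + duration = 0 + 6 = 6
Backward pass: LF(M) = deadline = 42; LS(M) = 42 - 2 = 40
LF(B1) = LS(M) - sum(successors on chain B) = 40 - 16 = 24
LS = LF - duration = 24 - 6 = 18
Total float = LS - ES = 18 - 0 = 18

18


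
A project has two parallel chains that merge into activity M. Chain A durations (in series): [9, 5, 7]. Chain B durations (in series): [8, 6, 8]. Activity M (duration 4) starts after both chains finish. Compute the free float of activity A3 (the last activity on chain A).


ES(A3) = sum of predecessors on chain A = 14
EF(A3) = ES + duration = 14 + 7 = 21
Successor of A3 is M. ES(M) = max(sum(A), sum(B)) = max(21, 22) = 22
Free float = ES(successor) - EF(current) = 22 - 21 = 1

1


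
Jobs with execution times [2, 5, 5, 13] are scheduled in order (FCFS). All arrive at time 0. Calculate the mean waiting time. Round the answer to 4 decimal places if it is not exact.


FCFS order (as given): [2, 5, 5, 13]
Waiting times:
  Job 1: wait = 0
  Job 2: wait = 2
  Job 3: wait = 7
  Job 4: wait = 12
Sum of waiting times = 21
Average waiting time = 21/4 = 5.25

5.25


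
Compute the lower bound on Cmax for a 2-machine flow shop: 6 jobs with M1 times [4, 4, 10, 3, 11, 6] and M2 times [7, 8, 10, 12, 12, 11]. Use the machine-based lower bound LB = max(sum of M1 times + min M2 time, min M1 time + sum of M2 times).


LB1 = sum(M1 times) + min(M2 times) = 38 + 7 = 45
LB2 = min(M1 times) + sum(M2 times) = 3 + 60 = 63
Lower bound = max(LB1, LB2) = max(45, 63) = 63

63


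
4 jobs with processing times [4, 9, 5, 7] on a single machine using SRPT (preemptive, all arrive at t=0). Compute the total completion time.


Since all jobs arrive at t=0, SRPT equals SPT ordering.
SPT order: [4, 5, 7, 9]
Completion times:
  Job 1: p=4, C=4
  Job 2: p=5, C=9
  Job 3: p=7, C=16
  Job 4: p=9, C=25
Total completion time = 4 + 9 + 16 + 25 = 54

54


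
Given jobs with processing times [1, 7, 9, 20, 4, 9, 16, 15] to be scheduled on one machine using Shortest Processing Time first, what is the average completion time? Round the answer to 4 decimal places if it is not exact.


Sort jobs by processing time (SPT order): [1, 4, 7, 9, 9, 15, 16, 20]
Compute completion times sequentially:
  Job 1: processing = 1, completes at 1
  Job 2: processing = 4, completes at 5
  Job 3: processing = 7, completes at 12
  Job 4: processing = 9, completes at 21
  Job 5: processing = 9, completes at 30
  Job 6: processing = 15, completes at 45
  Job 7: processing = 16, completes at 61
  Job 8: processing = 20, completes at 81
Sum of completion times = 256
Average completion time = 256/8 = 32.0

32.0


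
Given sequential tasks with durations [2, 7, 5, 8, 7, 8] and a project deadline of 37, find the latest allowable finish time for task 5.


LF(activity 5) = deadline - sum of successor durations
Successors: activities 6 through 6 with durations [8]
Sum of successor durations = 8
LF = 37 - 8 = 29

29


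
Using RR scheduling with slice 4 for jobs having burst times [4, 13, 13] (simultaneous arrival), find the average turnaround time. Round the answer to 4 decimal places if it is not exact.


Time quantum = 4
Execution trace:
  J1 runs 4 units, time = 4
  J2 runs 4 units, time = 8
  J3 runs 4 units, time = 12
  J2 runs 4 units, time = 16
  J3 runs 4 units, time = 20
  J2 runs 4 units, time = 24
  J3 runs 4 units, time = 28
  J2 runs 1 units, time = 29
  J3 runs 1 units, time = 30
Finish times: [4, 29, 30]
Average turnaround = 63/3 = 21.0

21.0


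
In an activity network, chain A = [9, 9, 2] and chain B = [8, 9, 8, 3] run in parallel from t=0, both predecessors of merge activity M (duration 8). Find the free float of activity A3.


ES(A3) = sum of predecessors on chain A = 18
EF(A3) = ES + duration = 18 + 2 = 20
Successor of A3 is M. ES(M) = max(sum(A), sum(B)) = max(20, 28) = 28
Free float = ES(successor) - EF(current) = 28 - 20 = 8

8


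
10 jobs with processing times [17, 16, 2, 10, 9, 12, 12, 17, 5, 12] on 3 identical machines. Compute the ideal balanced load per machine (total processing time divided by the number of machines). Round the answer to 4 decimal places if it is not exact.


Total processing time = 17 + 16 + 2 + 10 + 9 + 12 + 12 + 17 + 5 + 12 = 112
Number of machines = 3
Ideal balanced load = 112 / 3 = 37.3333

37.3333


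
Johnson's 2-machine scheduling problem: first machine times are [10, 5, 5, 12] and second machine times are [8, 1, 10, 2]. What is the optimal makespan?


Apply Johnson's rule:
  Group 1 (a <= b): [(3, 5, 10)]
  Group 2 (a > b): [(1, 10, 8), (4, 12, 2), (2, 5, 1)]
Optimal job order: [3, 1, 4, 2]
Schedule:
  Job 3: M1 done at 5, M2 done at 15
  Job 1: M1 done at 15, M2 done at 23
  Job 4: M1 done at 27, M2 done at 29
  Job 2: M1 done at 32, M2 done at 33
Makespan = 33

33


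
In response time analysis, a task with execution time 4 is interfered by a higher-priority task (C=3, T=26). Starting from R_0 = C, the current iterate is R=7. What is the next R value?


R_next = C + ceil(R_prev / T_hp) * C_hp
ceil(7 / 26) = ceil(0.2692) = 1
Interference = 1 * 3 = 3
R_next = 4 + 3 = 7
R_next = R_prev, so the iteration has converged (response time = 7).

7


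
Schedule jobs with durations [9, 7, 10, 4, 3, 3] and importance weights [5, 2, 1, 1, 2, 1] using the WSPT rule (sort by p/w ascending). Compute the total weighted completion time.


Compute p/w ratios and sort ascending (WSPT): [(3, 2), (9, 5), (3, 1), (7, 2), (4, 1), (10, 1)]
Compute weighted completion times:
  Job (p=3,w=2): C=3, w*C=2*3=6
  Job (p=9,w=5): C=12, w*C=5*12=60
  Job (p=3,w=1): C=15, w*C=1*15=15
  Job (p=7,w=2): C=22, w*C=2*22=44
  Job (p=4,w=1): C=26, w*C=1*26=26
  Job (p=10,w=1): C=36, w*C=1*36=36
Total weighted completion time = 187

187


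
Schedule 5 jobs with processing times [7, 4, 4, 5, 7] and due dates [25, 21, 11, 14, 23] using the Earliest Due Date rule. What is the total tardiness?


Sort by due date (EDD order): [(4, 11), (5, 14), (4, 21), (7, 23), (7, 25)]
Compute completion times and tardiness:
  Job 1: p=4, d=11, C=4, tardiness=max(0,4-11)=0
  Job 2: p=5, d=14, C=9, tardiness=max(0,9-14)=0
  Job 3: p=4, d=21, C=13, tardiness=max(0,13-21)=0
  Job 4: p=7, d=23, C=20, tardiness=max(0,20-23)=0
  Job 5: p=7, d=25, C=27, tardiness=max(0,27-25)=2
Total tardiness = 2

2


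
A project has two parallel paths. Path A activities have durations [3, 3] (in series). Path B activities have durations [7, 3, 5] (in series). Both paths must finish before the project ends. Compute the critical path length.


Path A total = 3 + 3 = 6
Path B total = 7 + 3 + 5 = 15
Critical path = longest path = max(6, 15) = 15

15


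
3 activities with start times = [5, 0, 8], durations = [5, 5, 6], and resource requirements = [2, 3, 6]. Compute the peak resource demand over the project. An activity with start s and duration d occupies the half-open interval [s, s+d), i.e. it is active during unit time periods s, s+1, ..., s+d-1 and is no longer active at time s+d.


Each activity i is active on [start_i, start_i + duration_i).
Compute total resource usage per time slot:
  t=0: active resources = [3], total = 3
  t=1: active resources = [3], total = 3
  t=2: active resources = [3], total = 3
  t=3: active resources = [3], total = 3
  t=4: active resources = [3], total = 3
  t=5: active resources = [2], total = 2
  t=6: active resources = [2], total = 2
  t=7: active resources = [2], total = 2
  t=8: active resources = [2, 6], total = 8
  t=9: active resources = [2, 6], total = 8
  t=10: active resources = [6], total = 6
  t=11: active resources = [6], total = 6
  t=12: active resources = [6], total = 6
  t=13: active resources = [6], total = 6
Peak resource demand = 8

8


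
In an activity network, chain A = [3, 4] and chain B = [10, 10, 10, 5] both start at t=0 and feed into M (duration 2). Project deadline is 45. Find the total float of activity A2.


Forward pass: ES(A2) = sum of predecessors on chain A = 3
EF = ES + duration = 3 + 4 = 7
Backward pass: LF(M) = deadline = 45; LS(M) = 45 - 2 = 43
LF(A2) = LS(M) - sum(successors on chain A) = 43 - 0 = 43
LS = LF - duration = 43 - 4 = 39
Total float = LS - ES = 39 - 3 = 36

36


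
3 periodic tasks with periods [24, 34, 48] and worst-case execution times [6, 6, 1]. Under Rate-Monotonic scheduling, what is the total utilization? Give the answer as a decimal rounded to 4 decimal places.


Compute individual utilizations (exact fractions):
  Task 1: C/T = 6/24 = 1/4 (approx. 0.25)
  Task 2: C/T = 6/34 = 3/17 (approx. 0.1765)
  Task 3: C/T = 1/48 (approx. 0.0208)
Total utilization U = 1/4 + 3/17 + 1/48 = 365/816
Rounded to 4 decimal places: U = 0.4473
RM (Liu & Layland) bound for 3 tasks = 0.779763; compare with U = 365/816 (approx. 0.447304)
U <= bound, so schedulable by RM sufficient condition.

0.4473


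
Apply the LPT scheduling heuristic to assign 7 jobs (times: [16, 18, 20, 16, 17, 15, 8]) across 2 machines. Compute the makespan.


Sort jobs in decreasing order (LPT): [20, 18, 17, 16, 16, 15, 8]
Assign each job to the least loaded machine:
  Machine 1: jobs [20, 16, 15, 8], load = 59
  Machine 2: jobs [18, 17, 16], load = 51
Makespan = max load = 59

59


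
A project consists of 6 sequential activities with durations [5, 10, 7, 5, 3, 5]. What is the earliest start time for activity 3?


Activity 3 starts after activities 1 through 2 complete.
Predecessor durations: [5, 10]
ES = 5 + 10 = 15

15
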